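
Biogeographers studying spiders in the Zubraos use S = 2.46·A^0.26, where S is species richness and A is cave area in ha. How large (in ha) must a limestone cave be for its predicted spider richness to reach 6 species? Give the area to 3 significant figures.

6 = 2.46 × A^0.26  ⇒  A^0.26 = 6/2.46 = 2.439
ln A = ln(2.439) / 0.26 = 0.8916 / 0.26 = 3.4292
A = e^3.4292 ≈ 30.85 ha

30.9 ha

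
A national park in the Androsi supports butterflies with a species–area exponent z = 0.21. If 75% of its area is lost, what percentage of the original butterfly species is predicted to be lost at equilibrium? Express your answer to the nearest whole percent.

S_new/S_old = (A_new/A_old)^z = 0.25^0.21
= exp(0.21 × ln 0.25) = exp(0.21 × -1.3863) = exp(-0.2911) ≈ 0.7474
Fraction lost = 1 − 0.7474 = 0.2526

25%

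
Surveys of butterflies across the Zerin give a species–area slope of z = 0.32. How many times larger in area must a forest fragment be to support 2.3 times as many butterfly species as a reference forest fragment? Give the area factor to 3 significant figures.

13.5

(A₂/A₁)^0.32 = 2.3, so A₂/A₁ = 2.3^(1/0.32) = 2.3^3.125
ln(A₂/A₁) = ln 2.3 / 0.32 = 0.8329 / 0.32 = 2.6028
A₂/A₁ = e^2.6028 ≈ 13.5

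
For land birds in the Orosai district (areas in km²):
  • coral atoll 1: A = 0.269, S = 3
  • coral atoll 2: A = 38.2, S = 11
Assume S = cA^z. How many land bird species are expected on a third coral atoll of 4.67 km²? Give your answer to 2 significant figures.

z = ln(11/3) / ln(38.2/0.269) = 1.2993 / 4.9559 = 0.2622
c = 3 / 0.269^0.2622 = 3 / 0.7088 = 4.233
S₃ = 4.233 × 4.67^0.2622 = 4.233 × 1.498 ≈ 6.34

6.3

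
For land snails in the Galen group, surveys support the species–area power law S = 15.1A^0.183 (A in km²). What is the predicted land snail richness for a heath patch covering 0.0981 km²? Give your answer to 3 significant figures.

S = 15.1 × 0.0981^0.183
ln S = ln 15.1 + 0.183 × ln 0.0981 = 2.7147 + 0.183 × -2.3218 = 2.2898
S = e^2.2898 ≈ 9.873

9.87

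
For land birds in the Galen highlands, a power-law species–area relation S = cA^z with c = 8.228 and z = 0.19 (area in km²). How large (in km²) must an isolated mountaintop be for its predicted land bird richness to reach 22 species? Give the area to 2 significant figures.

180 km²

22 = 8.228 × A^0.19  ⇒  A^0.19 = 22/8.228 = 2.674
ln A = ln(2.674) / 0.19 = 0.9835 / 0.19 = 5.1763
A = e^5.1763 ≈ 177 km²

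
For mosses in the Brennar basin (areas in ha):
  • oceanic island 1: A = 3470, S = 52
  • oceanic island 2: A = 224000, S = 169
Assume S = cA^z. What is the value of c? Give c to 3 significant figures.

z = ln(S₂/S₁) / ln(A₂/A₁) = ln(169/52) / ln(224000/3470) = 1.1787 / 4.1675 = 0.2828
c = S₁ / A₁^z = 52 / 3470^0.2828 = 52 / 10.03 = 5.185

5.18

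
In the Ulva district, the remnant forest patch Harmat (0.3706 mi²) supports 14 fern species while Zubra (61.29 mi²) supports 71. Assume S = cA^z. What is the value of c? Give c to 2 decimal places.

z = ln(S₂/S₁) / ln(A₂/A₁) = ln(71/14) / ln(61.29/0.3706) = 1.6236 / 5.1082 = 0.3178
c = S₁ / A₁^z = 14 / 0.3706^0.3178 = 14 / 0.7294 = 19.19

19.19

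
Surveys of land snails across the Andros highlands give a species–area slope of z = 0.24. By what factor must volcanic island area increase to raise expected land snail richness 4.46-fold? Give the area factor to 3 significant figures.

(A₂/A₁)^0.24 = 4.46, so A₂/A₁ = 4.46^(1/0.24) = 4.46^4.167
ln(A₂/A₁) = ln 4.46 / 0.24 = 1.4951 / 0.24 = 6.2298
A₂/A₁ = e^6.2298 ≈ 507.6

508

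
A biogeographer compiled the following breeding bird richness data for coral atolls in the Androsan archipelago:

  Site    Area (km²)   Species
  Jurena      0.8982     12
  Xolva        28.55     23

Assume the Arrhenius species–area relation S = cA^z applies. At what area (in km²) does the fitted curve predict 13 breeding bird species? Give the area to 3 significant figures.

z = ln(23/12) / ln(28.55/0.8982) = 0.6506 / 3.4590 = 0.1881
c = 12 / 0.8982^0.1881 = 12 / 0.98 = 12.24
A = (13/12.24)^(1/0.1881) ⇒ ln A = ln(1.062)/0.1881 = 0.3182
A = e^0.3182 ≈ 1.375 km²

1.37 km²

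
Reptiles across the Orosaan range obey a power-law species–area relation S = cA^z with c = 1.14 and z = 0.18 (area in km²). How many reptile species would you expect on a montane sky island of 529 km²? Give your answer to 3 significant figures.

S = 1.14 × 529^0.18 = 1.14 × 3.092 ≈ 3.525

3.52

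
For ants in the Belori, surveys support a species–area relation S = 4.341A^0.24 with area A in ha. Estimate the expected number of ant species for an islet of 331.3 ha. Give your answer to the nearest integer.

17 species

S = 4.341 × 331.3^0.24 = 4.341 × 4.026 ≈ 17.48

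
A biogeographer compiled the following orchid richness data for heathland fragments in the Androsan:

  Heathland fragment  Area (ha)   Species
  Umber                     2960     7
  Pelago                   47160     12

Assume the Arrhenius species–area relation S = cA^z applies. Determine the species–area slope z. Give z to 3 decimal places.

0.195

Taking logs: ln S = ln c + z ln A, so z = (ln S₂ − ln S₁)/(ln A₂ − ln A₁).
z = ln(12/7) / ln(47160/2960) = ln(1.714) / ln(15.93) = 0.5390 / 2.7684 = 0.1947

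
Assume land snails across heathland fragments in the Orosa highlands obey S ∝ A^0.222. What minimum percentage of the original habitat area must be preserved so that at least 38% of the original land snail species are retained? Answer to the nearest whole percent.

1%

Need (A_new/A_old)^0.222 = 0.38, so A_new/A_old = 0.38^(1/0.222) = 0.38^4.505
ln(A_new/A_old) = ln 0.38 / 0.222 = -0.9676 / 0.222 = -4.3585
A_new/A_old = e^-4.3585 ≈ 0.0128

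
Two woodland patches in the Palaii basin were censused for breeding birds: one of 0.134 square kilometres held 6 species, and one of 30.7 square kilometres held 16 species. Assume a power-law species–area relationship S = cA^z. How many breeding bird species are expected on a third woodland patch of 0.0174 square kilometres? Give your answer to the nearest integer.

z = ln(16/6) / ln(30.7/0.134) = 0.9808 / 5.4342 = 0.1805
c = 6 / 0.134^0.1805 = 6 / 0.6957 = 8.624
S₃ = 8.624 × 0.0174^0.1805 = 8.624 × 0.4813 ≈ 4.151

4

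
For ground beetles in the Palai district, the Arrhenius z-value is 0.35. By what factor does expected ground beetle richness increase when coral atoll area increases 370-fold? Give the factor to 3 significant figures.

7.92

S₂/S₁ = (A₂/A₁)^z = 370^0.35
ln(S₂/S₁) = 0.35 × ln 370 = 0.35 × 5.9135 = 2.0697
S₂/S₁ = e^2.0697 ≈ 7.923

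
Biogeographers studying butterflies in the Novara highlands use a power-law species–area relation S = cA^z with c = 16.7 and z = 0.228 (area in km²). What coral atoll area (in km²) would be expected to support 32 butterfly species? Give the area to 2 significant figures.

17 km²

32 = 16.7 × A^0.228  ⇒  A^0.228 = 32/16.7 = 1.916
ln A = ln(1.916) / 0.228 = 0.6503 / 0.228 = 2.8523
A = e^2.8523 ≈ 17.33 km²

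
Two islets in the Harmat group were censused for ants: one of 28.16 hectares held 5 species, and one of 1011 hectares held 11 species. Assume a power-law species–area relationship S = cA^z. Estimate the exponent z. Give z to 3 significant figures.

Taking logs: ln S = ln c + z ln A, so z = (ln S₂ − ln S₁)/(ln A₂ − ln A₁).
z = ln(11/5) / ln(1011/28.16) = ln(2.2) / ln(35.9) = 0.7885 / 3.5808 = 0.2202

0.220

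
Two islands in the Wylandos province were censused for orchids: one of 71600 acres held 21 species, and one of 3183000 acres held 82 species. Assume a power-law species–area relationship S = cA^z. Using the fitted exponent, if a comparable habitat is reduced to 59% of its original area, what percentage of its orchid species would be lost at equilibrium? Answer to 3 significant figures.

z = ln(82/21) / ln(3183000/71600) = 1.3622 / 3.7945 = 0.3590
S_new/S_old = (A_new/A_old)^z = 0.59^0.3590 = exp(0.3590 × -0.5276) = 0.8274
Fraction lost = 1 − 0.8274 = 0.1726

17.3%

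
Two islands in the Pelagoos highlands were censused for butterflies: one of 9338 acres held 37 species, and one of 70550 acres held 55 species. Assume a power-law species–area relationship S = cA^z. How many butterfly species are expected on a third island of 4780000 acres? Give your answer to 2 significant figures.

z = ln(55/37) / ln(70550/9338) = 0.3964 / 2.0222 = 0.1960
c = 37 / 9338^0.1960 = 37 / 6.002 = 6.165
S₃ = 6.165 × 4780000^0.1960 = 6.165 × 20.39 ≈ 125.7

130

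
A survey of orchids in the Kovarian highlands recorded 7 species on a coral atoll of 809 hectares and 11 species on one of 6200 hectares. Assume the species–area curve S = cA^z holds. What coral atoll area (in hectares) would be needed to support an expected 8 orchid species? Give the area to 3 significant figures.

z = ln(11/7) / ln(6200/809) = 0.4520 / 2.0365 = 0.2219
c = 7 / 809^0.2219 = 7 / 4.42 = 1.584
A = (8/1.584)^(1/0.2219) ⇒ ln A = ln(5.051)/0.2219 = 7.2975
A = e^7.2975 ≈ 1477 hectares

1480 hectares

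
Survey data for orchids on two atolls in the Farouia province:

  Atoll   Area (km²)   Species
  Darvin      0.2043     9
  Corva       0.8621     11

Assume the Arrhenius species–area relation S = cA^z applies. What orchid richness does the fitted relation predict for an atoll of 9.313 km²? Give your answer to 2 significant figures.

15

z = ln(11/9) / ln(0.8621/0.2043) = 0.2007 / 1.4398 = 0.1394
c = 9 / 0.2043^0.1394 = 9 / 0.8014 = 11.23
S₃ = 11.23 × 9.313^0.1394 = 11.23 × 1.365 ≈ 15.33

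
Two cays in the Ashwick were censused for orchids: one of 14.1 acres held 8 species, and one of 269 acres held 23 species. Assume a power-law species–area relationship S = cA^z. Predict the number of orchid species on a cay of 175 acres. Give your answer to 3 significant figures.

19.7

z = ln(23/8) / ln(269/14.1) = 1.0561 / 2.9485 = 0.3582
c = 8 / 14.1^0.3582 = 8 / 2.58 = 3.101
S₃ = 3.101 × 175^0.3582 = 3.101 × 6.359 ≈ 19.72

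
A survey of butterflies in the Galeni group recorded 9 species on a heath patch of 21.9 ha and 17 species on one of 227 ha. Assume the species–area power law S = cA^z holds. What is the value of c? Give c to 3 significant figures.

z = ln(S₂/S₁) / ln(A₂/A₁) = ln(17/9) / ln(227/21.9) = 0.6360 / 2.3385 = 0.2720
c = S₁ / A₁^z = 9 / 21.9^0.2720 = 9 / 2.315 = 3.888

3.89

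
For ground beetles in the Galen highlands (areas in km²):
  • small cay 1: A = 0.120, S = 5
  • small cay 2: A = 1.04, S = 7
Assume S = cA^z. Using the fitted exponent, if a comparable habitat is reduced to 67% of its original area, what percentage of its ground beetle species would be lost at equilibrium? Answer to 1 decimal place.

6.0%

z = ln(7/5) / ln(1.04/0.12) = 0.3365 / 2.1595 = 0.1558
S_new/S_old = (A_new/A_old)^z = 0.67^0.1558 = exp(0.1558 × -0.4005) = 0.9395
Fraction lost = 1 − 0.9395 = 0.06049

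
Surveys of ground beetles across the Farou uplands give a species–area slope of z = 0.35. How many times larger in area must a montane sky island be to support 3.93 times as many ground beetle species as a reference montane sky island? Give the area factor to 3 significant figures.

(A₂/A₁)^0.35 = 3.93, so A₂/A₁ = 3.93^(1/0.35) = 3.93^2.857
ln(A₂/A₁) = ln 3.93 / 0.35 = 1.3686 / 0.35 = 3.9104
A₂/A₁ = e^3.9104 ≈ 49.92

49.9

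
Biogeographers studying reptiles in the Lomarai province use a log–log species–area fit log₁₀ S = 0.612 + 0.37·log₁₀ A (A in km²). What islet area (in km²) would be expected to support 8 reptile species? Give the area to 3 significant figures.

6.12 km²

8 = 4.093 × A^0.37  ⇒  A^0.37 = 8/4.093 = 1.955
ln A = ln(1.955) / 0.37 = 0.6703 / 0.37 = 1.8115
A = e^1.8115 ≈ 6.12 km²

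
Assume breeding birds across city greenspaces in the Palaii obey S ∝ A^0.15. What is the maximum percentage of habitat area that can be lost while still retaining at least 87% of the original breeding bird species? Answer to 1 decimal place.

60.5%

Need (A_new/A_old)^0.15 = 0.87, so A_new/A_old = 0.87^(1/0.15) = 0.87^6.667
ln(A_new/A_old) = ln 0.87 / 0.15 = -0.1393 / 0.15 = -0.9284
A_new/A_old = e^-0.9284 ≈ 0.3952
Fraction that can be lost = 1 − 0.3952 = 0.6048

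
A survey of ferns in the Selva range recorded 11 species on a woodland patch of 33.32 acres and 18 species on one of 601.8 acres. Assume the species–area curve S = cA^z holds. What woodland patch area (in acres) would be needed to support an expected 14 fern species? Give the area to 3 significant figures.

z = ln(18/11) / ln(601.8/33.32) = 0.4925 / 2.8938 = 0.1702
c = 11 / 33.32^0.1702 = 11 / 1.816 = 6.057
A = (14/6.057)^(1/0.1702) ⇒ ln A = ln(2.311)/0.1702 = 4.9232
A = e^4.9232 ≈ 137.4 acres

137 acres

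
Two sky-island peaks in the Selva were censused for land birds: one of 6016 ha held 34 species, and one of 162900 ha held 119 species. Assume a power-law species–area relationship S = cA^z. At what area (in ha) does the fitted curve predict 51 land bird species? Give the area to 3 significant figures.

z = ln(119/34) / ln(162900/6016) = 1.2528 / 3.2987 = 0.3798
c = 34 / 6016^0.3798 = 34 / 27.24 = 1.248
A = (51/1.248)^(1/0.3798) ⇒ ln A = ln(40.87)/0.3798 = 9.7698
A = e^9.7698 ≈ 17498 ha

17500 ha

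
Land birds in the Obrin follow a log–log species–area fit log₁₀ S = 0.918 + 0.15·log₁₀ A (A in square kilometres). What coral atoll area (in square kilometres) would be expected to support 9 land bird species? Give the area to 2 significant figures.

1.7 square kilometres

9 = 8.279 × A^0.15  ⇒  A^0.15 = 9/8.279 = 1.087
ln A = ln(1.087) / 0.15 = 0.0835 / 0.15 = 0.5563
A = e^0.5563 ≈ 1.744 square kilometres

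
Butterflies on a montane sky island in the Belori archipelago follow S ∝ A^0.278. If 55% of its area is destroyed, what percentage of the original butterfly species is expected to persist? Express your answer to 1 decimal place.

S_new/S_old = (A_new/A_old)^z = 0.45^0.278
= exp(0.278 × ln 0.45) = exp(0.278 × -0.7985) = exp(-0.2220) ≈ 0.8009

80.1%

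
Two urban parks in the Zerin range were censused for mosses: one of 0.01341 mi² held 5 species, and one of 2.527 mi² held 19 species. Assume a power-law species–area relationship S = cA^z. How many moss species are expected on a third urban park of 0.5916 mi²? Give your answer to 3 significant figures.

13.1

z = ln(19/5) / ln(2.527/0.01341) = 1.3350 / 5.2388 = 0.2548
c = 5 / 0.01341^0.2548 = 5 / 0.3333 = 15
S₃ = 15 × 0.5916^0.2548 = 15 × 0.8748 ≈ 13.12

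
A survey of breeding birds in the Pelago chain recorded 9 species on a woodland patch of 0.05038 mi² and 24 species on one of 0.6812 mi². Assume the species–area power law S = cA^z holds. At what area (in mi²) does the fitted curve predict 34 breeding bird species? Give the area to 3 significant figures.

1.72 mi²

z = ln(24/9) / ln(0.6812/0.05038) = 0.9808 / 2.6043 = 0.3766
c = 9 / 0.05038^0.3766 = 9 / 0.3245 = 27.73
A = (34/27.73)^(1/0.3766) ⇒ ln A = ln(1.226)/0.3766 = 0.5409
A = e^0.5409 ≈ 1.718 mi²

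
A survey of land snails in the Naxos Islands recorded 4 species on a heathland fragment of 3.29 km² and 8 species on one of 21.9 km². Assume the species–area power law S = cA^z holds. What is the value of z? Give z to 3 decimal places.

0.366

Taking logs: ln S = ln c + z ln A, so z = (ln S₂ − ln S₁)/(ln A₂ − ln A₁).
z = ln(8/4) / ln(21.9/3.29) = ln(2) / ln(6.657) = 0.6931 / 1.8956 = 0.3657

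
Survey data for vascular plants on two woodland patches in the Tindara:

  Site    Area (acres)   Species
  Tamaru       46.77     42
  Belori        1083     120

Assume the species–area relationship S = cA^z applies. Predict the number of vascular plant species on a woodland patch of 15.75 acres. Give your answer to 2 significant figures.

29

z = ln(120/42) / ln(1083/46.77) = 1.0498 / 3.1422 = 0.3341
c = 42 / 46.77^0.3341 = 42 / 3.614 = 11.62
S₃ = 11.62 × 15.75^0.3341 = 11.62 × 2.512 ≈ 29.2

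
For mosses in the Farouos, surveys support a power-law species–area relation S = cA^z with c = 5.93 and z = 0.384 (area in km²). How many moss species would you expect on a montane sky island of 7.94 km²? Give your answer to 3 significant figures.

13.1

S = 5.93 × 7.94^0.384
ln S = ln 5.93 + 0.384 × ln 7.94 = 1.7800 + 0.384 × 2.0719 = 2.5756
S = e^2.5756 ≈ 13.14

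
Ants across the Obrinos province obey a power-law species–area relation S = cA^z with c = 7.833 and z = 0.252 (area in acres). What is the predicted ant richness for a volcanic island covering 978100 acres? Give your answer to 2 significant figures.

250

S = 7.833 × 978100^0.252
ln S = ln 7.833 + 0.252 × ln 978100 = 2.0583 + 0.252 × 13.7934 = 5.5343
S = e^5.5343 ≈ 253.2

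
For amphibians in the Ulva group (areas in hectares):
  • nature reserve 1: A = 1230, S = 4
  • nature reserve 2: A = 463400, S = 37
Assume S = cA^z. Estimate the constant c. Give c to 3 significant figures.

z = ln(S₂/S₁) / ln(A₂/A₁) = ln(37/4) / ln(463400/1230) = 2.2246 / 5.9316 = 0.3750
c = S₁ / A₁^z = 4 / 1230^0.3750 = 4 / 14.42 = 0.2775

0.277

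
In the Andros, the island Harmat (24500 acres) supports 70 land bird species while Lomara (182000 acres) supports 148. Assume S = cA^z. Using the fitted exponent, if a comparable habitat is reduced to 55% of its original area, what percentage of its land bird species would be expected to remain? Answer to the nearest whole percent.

80%

z = ln(148/70) / ln(182000/24500) = 0.7487 / 2.0053 = 0.3734
S_new/S_old = (A_new/A_old)^z = 0.55^0.3734 = exp(0.3734 × -0.5978) = 0.7999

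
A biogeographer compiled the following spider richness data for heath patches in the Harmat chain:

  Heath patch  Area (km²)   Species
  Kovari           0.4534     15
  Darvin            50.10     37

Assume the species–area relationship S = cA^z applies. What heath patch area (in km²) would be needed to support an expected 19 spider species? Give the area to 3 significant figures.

z = ln(37/15) / ln(50.1/0.4534) = 0.9029 / 4.7050 = 0.1919
c = 15 / 0.4534^0.1919 = 15 / 0.8592 = 17.46
A = (19/17.46)^(1/0.1919) ⇒ ln A = ln(1.088)/0.1919 = 0.4409
A = e^0.4409 ≈ 1.554 km²

1.55 km²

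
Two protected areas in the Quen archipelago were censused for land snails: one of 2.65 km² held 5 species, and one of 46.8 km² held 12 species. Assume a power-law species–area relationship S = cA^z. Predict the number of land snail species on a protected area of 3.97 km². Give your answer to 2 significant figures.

z = ln(12/5) / ln(46.8/2.65) = 0.8755 / 2.8713 = 0.3049
c = 5 / 2.65^0.3049 = 5 / 1.346 = 3.715
S₃ = 3.715 × 3.97^0.3049 = 3.715 × 1.523 ≈ 5.656

5.7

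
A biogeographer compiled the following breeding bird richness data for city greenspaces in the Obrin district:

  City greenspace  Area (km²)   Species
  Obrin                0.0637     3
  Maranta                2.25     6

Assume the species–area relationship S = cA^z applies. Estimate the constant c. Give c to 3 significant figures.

z = ln(S₂/S₁) / ln(A₂/A₁) = ln(6/3) / ln(2.25/0.0637) = 0.6931 / 3.5645 = 0.1945
c = S₁ / A₁^z = 3 / 0.0637^0.1945 = 3 / 0.5854 = 5.125

5.12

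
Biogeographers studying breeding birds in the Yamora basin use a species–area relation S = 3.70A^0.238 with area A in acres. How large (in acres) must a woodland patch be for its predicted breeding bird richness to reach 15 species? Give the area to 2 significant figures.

360 acres

15 = 3.7 × A^0.238  ⇒  A^0.238 = 15/3.7 = 4.054
ln A = ln(4.054) / 0.238 = 1.3997 / 0.238 = 5.8812
A = e^5.8812 ≈ 358.2 acres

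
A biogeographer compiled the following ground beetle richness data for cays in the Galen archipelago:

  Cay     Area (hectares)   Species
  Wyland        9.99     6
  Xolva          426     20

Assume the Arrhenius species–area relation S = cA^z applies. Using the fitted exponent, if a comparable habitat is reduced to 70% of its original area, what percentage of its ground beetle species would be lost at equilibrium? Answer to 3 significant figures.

z = ln(20/6) / ln(426/9.99) = 1.2040 / 3.7529 = 0.3208
S_new/S_old = (A_new/A_old)^z = 0.7^0.3208 = exp(0.3208 × -0.3567) = 0.8919
Fraction lost = 1 − 0.8919 = 0.1081

10.8%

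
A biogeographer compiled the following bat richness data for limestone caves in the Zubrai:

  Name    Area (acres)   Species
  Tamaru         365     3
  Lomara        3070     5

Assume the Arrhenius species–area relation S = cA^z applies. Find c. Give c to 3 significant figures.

0.729

z = ln(S₂/S₁) / ln(A₂/A₁) = ln(5/3) / ln(3070/365) = 0.5108 / 2.1295 = 0.2399
c = S₁ / A₁^z = 3 / 365^0.2399 = 3 / 4.118 = 0.7286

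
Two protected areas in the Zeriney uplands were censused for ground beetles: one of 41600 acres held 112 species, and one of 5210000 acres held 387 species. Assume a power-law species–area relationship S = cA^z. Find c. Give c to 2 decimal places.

z = ln(S₂/S₁) / ln(A₂/A₁) = ln(387/112) / ln(5210000/41600) = 1.2399 / 4.8302 = 0.2567
c = S₁ / A₁^z = 112 / 41600^0.2567 = 112 / 15.34 = 7.303

7.30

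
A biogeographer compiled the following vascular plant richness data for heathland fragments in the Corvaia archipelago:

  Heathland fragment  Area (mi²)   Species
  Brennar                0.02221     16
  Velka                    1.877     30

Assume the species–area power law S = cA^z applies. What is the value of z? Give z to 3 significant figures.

0.142

Taking logs: ln S = ln c + z ln A, so z = (ln S₂ − ln S₁)/(ln A₂ − ln A₁).
z = ln(30/16) / ln(1.877/0.02221) = ln(1.875) / ln(84.51) = 0.6286 / 4.4369 = 0.1417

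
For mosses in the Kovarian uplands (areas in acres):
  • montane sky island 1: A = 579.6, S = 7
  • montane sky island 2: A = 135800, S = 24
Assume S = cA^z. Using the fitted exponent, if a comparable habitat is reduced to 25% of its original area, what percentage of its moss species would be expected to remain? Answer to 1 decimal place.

73.1%

z = ln(24/7) / ln(135800/579.6) = 1.2321 / 5.4566 = 0.2258
S_new/S_old = (A_new/A_old)^z = 0.25^0.2258 = exp(0.2258 × -1.3863) = 0.7312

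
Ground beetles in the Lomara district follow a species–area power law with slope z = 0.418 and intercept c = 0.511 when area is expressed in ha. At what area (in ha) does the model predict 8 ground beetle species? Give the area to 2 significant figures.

720 ha

8 = 0.511 × A^0.418  ⇒  A^0.418 = 8/0.511 = 15.66
ln A = ln(15.66) / 0.418 = 2.7508 / 0.418 = 6.5809
A = e^6.5809 ≈ 721.2 ha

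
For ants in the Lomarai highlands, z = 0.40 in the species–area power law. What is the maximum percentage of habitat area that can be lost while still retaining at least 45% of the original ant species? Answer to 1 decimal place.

86.4%

Need (A_new/A_old)^0.4 = 0.45, so A_new/A_old = 0.45^(1/0.4) = 0.45^2.5
ln(A_new/A_old) = ln 0.45 / 0.4 = -0.7985 / 0.4 = -1.9963
A_new/A_old = e^-1.9963 ≈ 0.1358
Fraction that can be lost = 1 − 0.1358 = 0.8642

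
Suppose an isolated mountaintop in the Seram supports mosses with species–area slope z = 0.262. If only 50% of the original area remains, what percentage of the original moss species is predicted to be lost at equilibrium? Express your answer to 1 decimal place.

S_new/S_old = (A_new/A_old)^z = 0.5^0.262
= exp(0.262 × ln 0.5) = exp(0.262 × -0.6931) = exp(-0.1816) ≈ 0.8339
Fraction lost = 1 − 0.8339 = 0.1661

16.6%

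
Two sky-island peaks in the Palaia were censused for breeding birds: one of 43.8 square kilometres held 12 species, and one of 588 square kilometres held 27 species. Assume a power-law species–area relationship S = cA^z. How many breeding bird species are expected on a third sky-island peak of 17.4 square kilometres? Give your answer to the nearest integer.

9

z = ln(27/12) / ln(588/43.8) = 0.8109 / 2.5971 = 0.3122
c = 12 / 43.8^0.3122 = 12 / 3.255 = 3.687
S₃ = 3.687 × 17.4^0.3122 = 3.687 × 2.44 ≈ 8.995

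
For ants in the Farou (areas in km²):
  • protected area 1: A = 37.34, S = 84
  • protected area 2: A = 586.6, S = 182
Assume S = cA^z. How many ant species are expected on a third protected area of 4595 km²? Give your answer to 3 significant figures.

324

z = ln(182/84) / ln(586.6/37.34) = 0.7732 / 2.7543 = 0.2807
c = 84 / 37.34^0.2807 = 84 / 2.763 = 30.4
S₃ = 30.4 × 4595^0.2807 = 30.4 × 10.67 ≈ 324.4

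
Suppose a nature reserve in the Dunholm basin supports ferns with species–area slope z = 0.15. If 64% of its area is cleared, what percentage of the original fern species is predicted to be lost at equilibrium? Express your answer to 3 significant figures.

14.2%

S_new/S_old = (A_new/A_old)^z = 0.36^0.15
= exp(0.15 × ln 0.36) = exp(0.15 × -1.0217) = exp(-0.1532) ≈ 0.8579
Fraction lost = 1 − 0.8579 = 0.1421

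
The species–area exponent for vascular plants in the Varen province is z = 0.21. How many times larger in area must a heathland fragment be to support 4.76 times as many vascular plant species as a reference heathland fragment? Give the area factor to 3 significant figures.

(A₂/A₁)^0.21 = 4.76, so A₂/A₁ = 4.76^(1/0.21) = 4.76^4.762
ln(A₂/A₁) = ln 4.76 / 0.21 = 1.5602 / 0.21 = 7.4298
A₂/A₁ = e^7.4298 ≈ 1685

1690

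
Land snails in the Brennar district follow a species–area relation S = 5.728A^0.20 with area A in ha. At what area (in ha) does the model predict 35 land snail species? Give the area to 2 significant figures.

8500 ha

35 = 5.728 × A^0.2  ⇒  A^0.2 = 35/5.728 = 6.11
ln A = ln(6.11) / 0.2 = 1.8100 / 0.2 = 9.0499
A = e^9.0499 ≈ 8518 ha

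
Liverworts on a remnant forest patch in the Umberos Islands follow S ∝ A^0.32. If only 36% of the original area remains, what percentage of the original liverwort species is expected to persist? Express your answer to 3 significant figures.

72.1%

S_new/S_old = (A_new/A_old)^z = 0.36^0.32
= exp(0.32 × ln 0.36) = exp(0.32 × -1.0217) = exp(-0.3269) ≈ 0.7211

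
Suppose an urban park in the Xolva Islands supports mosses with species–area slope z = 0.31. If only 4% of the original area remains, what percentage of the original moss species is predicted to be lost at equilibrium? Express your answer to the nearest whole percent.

S_new/S_old = (A_new/A_old)^z = 0.04^0.31
= exp(0.31 × ln 0.04) = exp(0.31 × -3.2189) = exp(-0.9979) ≈ 0.3687
Fraction lost = 1 − 0.3687 = 0.6313

63%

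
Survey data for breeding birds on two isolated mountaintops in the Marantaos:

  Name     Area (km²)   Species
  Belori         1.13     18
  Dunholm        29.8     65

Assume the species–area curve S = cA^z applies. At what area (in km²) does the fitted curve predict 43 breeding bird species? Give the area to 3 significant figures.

z = ln(65/18) / ln(29.8/1.13) = 1.2840 / 3.2723 = 0.3924
c = 18 / 1.13^0.3924 = 18 / 1.049 = 17.16
A = (43/17.16)^(1/0.3924) ⇒ ln A = ln(2.506)/0.3924 = 2.3415
A = e^2.3415 ≈ 10.4 km²

10.4 km²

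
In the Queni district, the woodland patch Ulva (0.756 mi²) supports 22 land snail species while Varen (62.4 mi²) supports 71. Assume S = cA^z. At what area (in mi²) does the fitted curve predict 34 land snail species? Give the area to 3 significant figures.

z = ln(71/22) / ln(62.4/0.756) = 1.1716 / 4.4133 = 0.2655
c = 22 / 0.756^0.2655 = 22 / 0.9284 = 23.7
A = (34/23.7)^(1/0.2655) ⇒ ln A = ln(1.435)/0.2655 = 1.3600
A = e^1.3600 ≈ 3.896 mi²

3.90 mi²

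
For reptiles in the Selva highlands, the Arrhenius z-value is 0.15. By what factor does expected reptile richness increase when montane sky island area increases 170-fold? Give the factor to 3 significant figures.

2.16

S₂/S₁ = (A₂/A₁)^z = 170^0.15
ln(S₂/S₁) = 0.15 × ln 170 = 0.15 × 5.1358 = 0.7704
S₂/S₁ = e^0.7704 ≈ 2.161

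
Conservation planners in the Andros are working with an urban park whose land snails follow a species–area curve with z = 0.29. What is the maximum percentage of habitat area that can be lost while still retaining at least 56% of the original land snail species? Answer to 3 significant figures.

Need (A_new/A_old)^0.29 = 0.56, so A_new/A_old = 0.56^(1/0.29) = 0.56^3.448
ln(A_new/A_old) = ln 0.56 / 0.29 = -0.5798 / 0.29 = -1.9994
A_new/A_old = e^-1.9994 ≈ 0.1354
Fraction that can be lost = 1 − 0.1354 = 0.8646

86.5%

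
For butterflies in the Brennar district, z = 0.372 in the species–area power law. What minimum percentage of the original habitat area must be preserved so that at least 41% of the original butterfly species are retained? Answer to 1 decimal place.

9.1%

Need (A_new/A_old)^0.372 = 0.41, so A_new/A_old = 0.41^(1/0.372) = 0.41^2.688
ln(A_new/A_old) = ln 0.41 / 0.372 = -0.8916 / 0.372 = -2.3968
A_new/A_old = e^-2.3968 ≈ 0.09101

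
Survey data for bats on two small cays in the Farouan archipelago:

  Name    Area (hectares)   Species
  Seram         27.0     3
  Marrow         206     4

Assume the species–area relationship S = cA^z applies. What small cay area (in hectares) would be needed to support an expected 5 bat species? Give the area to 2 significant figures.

1000 hectares

z = ln(4/3) / ln(206/27) = 0.2877 / 2.0320 = 0.1416
c = 3 / 27^0.1416 = 3 / 1.595 = 1.881
A = (5/1.881)^(1/0.1416) ⇒ ln A = ln(2.658)/0.1416 = 6.9040
A = e^6.9040 ≈ 996.3 hectares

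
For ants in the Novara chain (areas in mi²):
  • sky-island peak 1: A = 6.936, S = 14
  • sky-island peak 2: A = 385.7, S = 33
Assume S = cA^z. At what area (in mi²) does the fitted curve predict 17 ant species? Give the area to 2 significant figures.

17 mi²

z = ln(33/14) / ln(385.7/6.936) = 0.8575 / 4.0183 = 0.2134
c = 14 / 6.936^0.2134 = 14 / 1.512 = 9.261
A = (17/9.261)^(1/0.2134) ⇒ ln A = ln(1.836)/0.2134 = 2.8466
A = e^2.8466 ≈ 17.23 mi²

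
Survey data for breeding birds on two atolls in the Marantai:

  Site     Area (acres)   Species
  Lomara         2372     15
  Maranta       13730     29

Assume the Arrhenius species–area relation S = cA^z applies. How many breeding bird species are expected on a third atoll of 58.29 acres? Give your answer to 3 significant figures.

3.73

z = ln(29/15) / ln(13730/2372) = 0.6592 / 1.7558 = 0.3755
c = 15 / 2372^0.3755 = 15 / 18.5 = 0.8107
S₃ = 0.8107 × 58.29^0.3755 = 0.8107 × 4.602 ≈ 3.731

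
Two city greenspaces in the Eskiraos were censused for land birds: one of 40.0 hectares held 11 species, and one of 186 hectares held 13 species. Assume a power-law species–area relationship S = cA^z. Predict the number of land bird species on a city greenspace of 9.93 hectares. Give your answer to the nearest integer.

z = ln(13/11) / ln(186/40) = 0.1671 / 1.5369 = 0.1087
c = 11 / 40^0.1087 = 11 / 1.493 = 7.366
S₃ = 7.366 × 9.93^0.1087 = 7.366 × 1.283 ≈ 9.454

9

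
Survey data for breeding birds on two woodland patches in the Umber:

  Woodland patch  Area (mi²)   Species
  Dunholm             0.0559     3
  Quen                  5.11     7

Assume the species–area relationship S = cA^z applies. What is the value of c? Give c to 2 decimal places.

z = ln(S₂/S₁) / ln(A₂/A₁) = ln(7/3) / ln(5.11/0.0559) = 0.8473 / 4.5154 = 0.1876
c = S₁ / A₁^z = 3 / 0.0559^0.1876 = 3 / 0.582 = 5.154

5.15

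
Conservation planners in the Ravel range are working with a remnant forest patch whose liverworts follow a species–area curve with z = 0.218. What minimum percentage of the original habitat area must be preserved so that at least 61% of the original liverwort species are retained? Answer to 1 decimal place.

10.4%

Need (A_new/A_old)^0.218 = 0.61, so A_new/A_old = 0.61^(1/0.218) = 0.61^4.587
ln(A_new/A_old) = ln 0.61 / 0.218 = -0.4943 / 0.218 = -2.2674
A_new/A_old = e^-2.2674 ≈ 0.1036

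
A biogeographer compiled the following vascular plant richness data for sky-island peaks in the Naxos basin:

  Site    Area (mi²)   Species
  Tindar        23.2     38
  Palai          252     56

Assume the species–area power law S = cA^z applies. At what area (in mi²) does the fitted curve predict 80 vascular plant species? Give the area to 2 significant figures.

z = ln(56/38) / ln(252/23.2) = 0.3878 / 2.3853 = 0.1626
c = 38 / 23.2^0.1626 = 38 / 1.667 = 22.79
A = (80/22.79)^(1/0.1626) ⇒ ln A = ln(3.51)/0.1626 = 7.7235
A = e^7.7235 ≈ 2261 mi²

2300 mi²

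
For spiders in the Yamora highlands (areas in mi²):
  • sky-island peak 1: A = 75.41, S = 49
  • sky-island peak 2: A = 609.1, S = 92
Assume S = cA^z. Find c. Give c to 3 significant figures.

z = ln(S₂/S₁) / ln(A₂/A₁) = ln(92/49) / ln(609.1/75.41) = 0.6300 / 2.0890 = 0.3016
c = S₁ / A₁^z = 49 / 75.41^0.3016 = 49 / 3.683 = 13.31

13.3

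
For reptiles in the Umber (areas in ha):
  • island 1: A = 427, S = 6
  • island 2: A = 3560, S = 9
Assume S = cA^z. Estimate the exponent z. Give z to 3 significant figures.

Taking logs: ln S = ln c + z ln A, so z = (ln S₂ − ln S₁)/(ln A₂ − ln A₁).
z = ln(9/6) / ln(3560/427) = ln(1.5) / ln(8.337) = 0.4055 / 2.1207 = 0.1912

0.191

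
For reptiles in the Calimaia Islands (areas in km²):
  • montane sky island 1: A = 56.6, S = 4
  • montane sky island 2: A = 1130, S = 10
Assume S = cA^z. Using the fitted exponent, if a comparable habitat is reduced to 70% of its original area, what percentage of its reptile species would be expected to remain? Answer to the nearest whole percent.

z = ln(10/4) / ln(1130/56.6) = 0.9163 / 2.9940 = 0.3060
S_new/S_old = (A_new/A_old)^z = 0.7^0.3060 = exp(0.3060 × -0.3567) = 0.8966

90%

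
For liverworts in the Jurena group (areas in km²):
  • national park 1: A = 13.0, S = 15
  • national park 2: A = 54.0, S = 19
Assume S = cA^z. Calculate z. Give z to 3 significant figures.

Taking logs: ln S = ln c + z ln A, so z = (ln S₂ − ln S₁)/(ln A₂ − ln A₁).
z = ln(19/15) / ln(54/13) = ln(1.267) / ln(4.154) = 0.2364 / 1.4240 = 0.1660

0.166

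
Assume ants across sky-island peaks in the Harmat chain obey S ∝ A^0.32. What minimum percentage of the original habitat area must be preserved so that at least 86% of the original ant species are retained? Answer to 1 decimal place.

Need (A_new/A_old)^0.32 = 0.86, so A_new/A_old = 0.86^(1/0.32) = 0.86^3.125
ln(A_new/A_old) = ln 0.86 / 0.32 = -0.1508 / 0.32 = -0.4713
A_new/A_old = e^-0.4713 ≈ 0.6242

62.4%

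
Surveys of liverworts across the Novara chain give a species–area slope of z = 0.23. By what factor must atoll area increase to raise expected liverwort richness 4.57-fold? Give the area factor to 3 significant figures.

(A₂/A₁)^0.23 = 4.57, so A₂/A₁ = 4.57^(1/0.23) = 4.57^4.348
ln(A₂/A₁) = ln 4.57 / 0.23 = 1.5195 / 0.23 = 6.6066
A₂/A₁ = e^6.6066 ≈ 739.9

740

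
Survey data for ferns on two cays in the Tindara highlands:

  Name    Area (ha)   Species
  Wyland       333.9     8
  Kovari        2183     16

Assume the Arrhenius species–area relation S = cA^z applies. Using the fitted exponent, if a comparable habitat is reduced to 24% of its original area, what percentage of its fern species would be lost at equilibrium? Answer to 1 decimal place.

41.0%

z = ln(16/8) / ln(2183/333.9) = 0.6931 / 1.8776 = 0.3692
S_new/S_old = (A_new/A_old)^z = 0.24^0.3692 = exp(0.3692 × -1.4271) = 0.5905
Fraction lost = 1 − 0.5905 = 0.4095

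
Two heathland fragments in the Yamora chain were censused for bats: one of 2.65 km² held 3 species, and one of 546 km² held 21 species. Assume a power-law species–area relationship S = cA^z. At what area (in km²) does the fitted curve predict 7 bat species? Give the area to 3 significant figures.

z = ln(21/3) / ln(546/2.65) = 1.9459 / 5.3281 = 0.3652
c = 3 / 2.65^0.3652 = 3 / 1.428 = 2.102
A = (7/2.102)^(1/0.3652) ⇒ ln A = ln(3.331)/0.3652 = 3.2945
A = e^3.2945 ≈ 26.96 km²

27.0 km²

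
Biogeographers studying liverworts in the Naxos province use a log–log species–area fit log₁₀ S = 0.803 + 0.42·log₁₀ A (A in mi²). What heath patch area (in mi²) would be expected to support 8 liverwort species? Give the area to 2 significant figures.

8 = 6.353 × A^0.42  ⇒  A^0.42 = 8/6.353 = 1.259
ln A = ln(1.259) / 0.42 = 0.2305 / 0.42 = 0.5487
A = e^0.5487 ≈ 1.731 mi²

1.7 mi²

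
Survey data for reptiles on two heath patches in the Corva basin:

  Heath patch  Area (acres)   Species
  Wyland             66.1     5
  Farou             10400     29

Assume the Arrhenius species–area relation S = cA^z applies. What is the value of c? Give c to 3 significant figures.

1.17

z = ln(S₂/S₁) / ln(A₂/A₁) = ln(29/5) / ln(10400/66.1) = 1.7579 / 5.0584 = 0.3475
c = S₁ / A₁^z = 5 / 66.1^0.3475 = 5 / 4.291 = 1.165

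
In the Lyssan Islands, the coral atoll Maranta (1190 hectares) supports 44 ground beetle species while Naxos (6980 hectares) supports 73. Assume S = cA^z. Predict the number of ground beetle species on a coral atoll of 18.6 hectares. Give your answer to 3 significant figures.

z = ln(73/44) / ln(6980/1190) = 0.5063 / 1.7691 = 0.2862
c = 44 / 1190^0.2862 = 44 / 7.588 = 5.798
S₃ = 5.798 × 18.6^0.2862 = 5.798 × 2.308 ≈ 13.38

13.4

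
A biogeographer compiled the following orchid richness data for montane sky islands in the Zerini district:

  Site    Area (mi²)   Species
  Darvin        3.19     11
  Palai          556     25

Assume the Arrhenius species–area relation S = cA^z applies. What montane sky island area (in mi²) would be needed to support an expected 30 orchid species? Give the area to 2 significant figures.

1700 mi²

z = ln(25/11) / ln(556/3.19) = 0.8210 / 5.1607 = 0.1591
c = 11 / 3.19^0.1591 = 11 / 1.203 = 9.146
A = (30/9.146)^(1/0.1591) ⇒ ln A = ln(3.28)/0.1591 = 7.4669
A = e^7.4669 ≈ 1749 mi²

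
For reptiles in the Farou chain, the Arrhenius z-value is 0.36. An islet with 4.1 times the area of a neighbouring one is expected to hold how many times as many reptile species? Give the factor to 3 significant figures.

1.66

S₂/S₁ = (A₂/A₁)^z = 4.1^0.36
ln(S₂/S₁) = 0.36 × ln 4.1 = 0.36 × 1.4110 = 0.5080
S₂/S₁ = e^0.5080 ≈ 1.662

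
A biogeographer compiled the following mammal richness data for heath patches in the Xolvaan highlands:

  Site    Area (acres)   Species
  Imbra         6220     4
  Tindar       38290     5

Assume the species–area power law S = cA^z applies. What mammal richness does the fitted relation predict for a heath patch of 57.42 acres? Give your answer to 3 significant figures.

z = ln(5/4) / ln(38290/6220) = 0.2231 / 1.8174 = 0.1228
c = 4 / 6220^0.1228 = 4 / 2.923 = 1.369
S₃ = 1.369 × 57.42^0.1228 = 1.369 × 1.644 ≈ 2.25

2.25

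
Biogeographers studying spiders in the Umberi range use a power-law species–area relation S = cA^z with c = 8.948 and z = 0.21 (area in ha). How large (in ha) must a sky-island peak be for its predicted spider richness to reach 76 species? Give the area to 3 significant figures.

26600 ha

76 = 8.948 × A^0.21  ⇒  A^0.21 = 76/8.948 = 8.494
ln A = ln(8.494) / 0.21 = 2.1393 / 0.21 = 10.1872
A = e^10.1872 ≈ 26560 ha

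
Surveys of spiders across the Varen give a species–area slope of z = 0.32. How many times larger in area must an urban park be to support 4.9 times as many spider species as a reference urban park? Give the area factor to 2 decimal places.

(A₂/A₁)^0.32 = 4.9, so A₂/A₁ = 4.9^(1/0.32) = 4.9^3.125
ln(A₂/A₁) = ln 4.9 / 0.32 = 1.5892 / 0.32 = 4.9664
A₂/A₁ = e^4.9664 ≈ 143.5

143.50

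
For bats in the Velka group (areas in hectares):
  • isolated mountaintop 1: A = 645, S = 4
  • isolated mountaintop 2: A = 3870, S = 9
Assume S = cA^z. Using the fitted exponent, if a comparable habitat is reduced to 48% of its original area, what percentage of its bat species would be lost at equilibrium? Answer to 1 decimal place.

z = ln(9/4) / ln(3870/645) = 0.8109 / 1.7918 = 0.4526
S_new/S_old = (A_new/A_old)^z = 0.48^0.4526 = exp(0.4526 × -0.7340) = 0.7174
Fraction lost = 1 − 0.7174 = 0.2826

28.3%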